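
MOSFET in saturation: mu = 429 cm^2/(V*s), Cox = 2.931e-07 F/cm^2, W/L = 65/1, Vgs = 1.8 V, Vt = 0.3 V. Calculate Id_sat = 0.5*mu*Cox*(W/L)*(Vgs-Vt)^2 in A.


Step 1: Overdrive voltage Vov = Vgs - Vt = 1.8 - 0.3 = 1.5 V
Step 2: W/L = 65/1 = 65
Step 3: Id = 0.5 * 429 * 2.931e-07 * 65 * 1.5^2
Step 4: Id = 9.19e-03 A

9.19e-03


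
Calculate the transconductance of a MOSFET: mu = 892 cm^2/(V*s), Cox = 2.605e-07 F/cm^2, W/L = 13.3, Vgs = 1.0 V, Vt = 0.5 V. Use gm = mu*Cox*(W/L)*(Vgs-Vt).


Step 1: Vov = Vgs - Vt = 1.0 - 0.5 = 0.5 V
Step 2: gm = mu * Cox * (W/L) * Vov
Step 3: gm = 892 * 2.605e-07 * 13.3 * 0.5 = 1.55e-03 S

1.55e-03


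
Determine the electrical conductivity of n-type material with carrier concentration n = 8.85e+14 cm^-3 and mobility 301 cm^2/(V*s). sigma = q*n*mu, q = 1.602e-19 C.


Step 1: sigma = q * n * mu
Step 2: sigma = 1.602e-19 * 8.85e+14 * 301
Step 3: sigma = 4.267e-02 S/cm

4.267e-02


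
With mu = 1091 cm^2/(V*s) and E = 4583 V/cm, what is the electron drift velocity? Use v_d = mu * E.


Step 1: v_d = mu * E
Step 2: v_d = 1091 * 4583 = 5000053
Step 3: v_d = 5.00e+06 cm/s

5.00e+06


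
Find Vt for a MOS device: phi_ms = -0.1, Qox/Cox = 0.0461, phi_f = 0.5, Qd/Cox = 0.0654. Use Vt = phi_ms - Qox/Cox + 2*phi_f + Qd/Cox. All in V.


Step 1: Vt = phi_ms - Qox/Cox + 2*phi_f + Qd/Cox
Step 2: Vt = -0.1 - 0.0461 + 2*0.5 + 0.0654
Step 3: Vt = -0.1 - 0.0461 + 1.0 + 0.0654
Step 4: Vt = 0.9193 V

0.9193


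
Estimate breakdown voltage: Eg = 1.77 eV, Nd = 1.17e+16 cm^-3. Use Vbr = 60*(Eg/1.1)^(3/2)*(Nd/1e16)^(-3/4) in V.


Step 1: Eg/1.1 = 1.77/1.1 = 1.609091
Step 2: (Eg/1.1)^1.5 = 1.609091^1.5 = 2.041131
Step 3: (Nd/1e16)^(-0.75) = (1.17)^(-0.75) = 0.888916
Step 4: Vbr = 60 * 2.041131 * 0.888916 = 108.9 V

108.9


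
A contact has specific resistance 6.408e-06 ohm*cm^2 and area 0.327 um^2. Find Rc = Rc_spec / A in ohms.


Step 1: Convert area to cm^2: 0.327 um^2 = 3.2700e-09 cm^2
Step 2: Rc = Rc_spec / A = 6.408e-06 / 3.2700e-09
Step 3: Rc = 1.96e+03 ohms

1.96e+03


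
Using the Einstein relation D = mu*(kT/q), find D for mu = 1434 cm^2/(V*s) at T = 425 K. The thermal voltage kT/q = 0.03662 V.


Step 1: D = mu * (kT/q)
Step 2: D = 1434 * 0.03662
Step 3: D = 52.51 cm^2/s

52.51


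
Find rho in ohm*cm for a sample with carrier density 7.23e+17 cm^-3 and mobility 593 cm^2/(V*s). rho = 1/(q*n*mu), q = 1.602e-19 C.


Step 1: sigma = q * n * mu = 1.602e-19 * 7.23e+17 * 593 = 6.86840e+01 S/cm
Step 2: rho = 1 / sigma = 1 / 6.86840e+01 = 0.01456 ohm*cm

0.01456


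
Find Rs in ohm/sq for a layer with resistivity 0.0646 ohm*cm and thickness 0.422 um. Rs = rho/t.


Step 1: Convert thickness to cm: t = 0.422 um = 4.2200e-05 cm
Step 2: Rs = rho / t = 0.0646 / 4.2200e-05
Step 3: Rs = 1530.8 ohm/sq

1530.8


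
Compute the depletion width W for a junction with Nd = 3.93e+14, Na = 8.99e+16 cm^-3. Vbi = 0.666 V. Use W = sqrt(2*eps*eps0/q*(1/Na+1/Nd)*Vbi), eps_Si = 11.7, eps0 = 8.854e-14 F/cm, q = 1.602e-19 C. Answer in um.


Step 1: 1/Na + 1/Nd = 1/8.99e+16 + 1/3.93e+14 = 2.55565e-15
Step 2: 2*eps*eps0/q = 2*11.7*8.854e-14/1.602e-19 = 1.293281e+07
Step 3: W^2 = 1.293281e+07 * 2.55565e-15 * 0.666 = 2.20125e-08
Step 4: W = sqrt(2.20125e-08) = 1.484e-04 cm = 1.484 um

1.484


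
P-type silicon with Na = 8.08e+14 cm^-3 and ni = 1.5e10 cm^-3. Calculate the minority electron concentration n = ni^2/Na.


Step 1: Majority hole concentration p ≈ Na = 8.08e+14 cm^-3
Step 2: n = ni^2 / Na = (1.5e10)^2 / 8.08e+14
Step 3: n = 2.78e+05 cm^-3

2.78e+05


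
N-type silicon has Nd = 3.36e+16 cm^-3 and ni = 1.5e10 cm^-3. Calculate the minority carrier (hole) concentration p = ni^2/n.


Step 1: Since Nd >> ni, n ≈ Nd = 3.36e+16 cm^-3
Step 2: p = ni^2 / n = (1.5e10)^2 / 3.36e+16
Step 3: p = 2.25e20 / 3.36e+16 = 6.70e+03 cm^-3

6.70e+03


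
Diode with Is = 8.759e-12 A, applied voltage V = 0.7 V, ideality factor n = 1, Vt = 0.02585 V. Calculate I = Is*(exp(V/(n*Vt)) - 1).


Step 1: V/(n*Vt) = 0.7/(1*0.02585) = 27.0793
Step 2: exp(27.0793) = 5.7596e+11
Step 3: I = 8.759e-12 * (5.7596e+11 - 1) = 5.04e+00 A

5.04e+00


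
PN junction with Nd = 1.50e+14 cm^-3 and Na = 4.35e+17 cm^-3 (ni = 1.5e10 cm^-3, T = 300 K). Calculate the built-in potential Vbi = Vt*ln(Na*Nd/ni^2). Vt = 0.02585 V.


Step 1: Compute Na*Nd/ni^2 = 4.35e+17 * 1.50e+14 / (1.5e10)^2 = 2.9000e+11
Step 2: ln(2.9000e+11) = 26.3931
Step 3: Vbi = 0.02585 * 26.3931 = 0.682 V

0.682


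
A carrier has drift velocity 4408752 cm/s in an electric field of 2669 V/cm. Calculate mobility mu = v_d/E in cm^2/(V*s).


Step 1: mu = v_d / E
Step 2: mu = 4408752 / 2669
Step 3: mu = 1651.84 cm^2/(V*s)

1651.84


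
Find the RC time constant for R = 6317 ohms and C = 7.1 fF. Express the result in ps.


Step 1: tau = R * C
Step 2: tau = 6317 * 7.1 fF = 6317 * 7.1e-15 F
Step 3: tau = 4.48507e-11 s = 44.8507 ps

44.8507


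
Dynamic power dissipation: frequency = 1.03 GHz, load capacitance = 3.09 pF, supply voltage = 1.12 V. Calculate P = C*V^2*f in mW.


Step 1: V^2 = 1.12^2 = 1.2544 V^2
Step 2: P = C*V^2*f = 3.09e-12 F * 1.2544 * 1.03e9 Hz
Step 3: P = 3.99237888e-03 W
Step 4: P = 3.992 mW

3.992


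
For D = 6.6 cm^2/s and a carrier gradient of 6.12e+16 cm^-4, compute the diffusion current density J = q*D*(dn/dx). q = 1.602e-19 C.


Step 1: J = q * D * (dn/dx)
Step 2: J = 1.602e-19 * 6.6 * 6.12e+16
Step 3: J = 6.47e-02 A/cm^2

6.47e-02


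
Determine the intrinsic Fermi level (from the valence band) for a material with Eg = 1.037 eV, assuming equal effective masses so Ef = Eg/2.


Step 1: For an intrinsic semiconductor, the Fermi level sits at midgap.
Step 2: Ef = Eg / 2 = 1.037 / 2 = 0.5185 eV

0.5185


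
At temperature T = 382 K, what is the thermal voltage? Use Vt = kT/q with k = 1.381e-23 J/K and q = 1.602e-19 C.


Step 1: kT = 1.381e-23 * 382 = 5.27542e-21 J
Step 2: Vt = kT/q = 5.27542e-21 / 1.602e-19
Step 3: Vt = 0.03293 V

0.03293


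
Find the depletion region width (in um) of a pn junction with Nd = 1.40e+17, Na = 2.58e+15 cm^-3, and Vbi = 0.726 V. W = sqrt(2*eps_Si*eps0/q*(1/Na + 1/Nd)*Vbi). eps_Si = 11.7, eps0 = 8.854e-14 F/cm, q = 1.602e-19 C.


Step 1: 1/Na + 1/Nd = 1/2.58e+15 + 1/1.40e+17 = 3.94740e-16
Step 2: 2*eps*eps0/q = 2*11.7*8.854e-14/1.602e-19 = 1.293281e+07
Step 3: W^2 = 1.293281e+07 * 3.94740e-16 * 0.726 = 3.70630e-09
Step 4: W = sqrt(3.70630e-09) = 6.088e-05 cm = 0.6088 um

0.6088


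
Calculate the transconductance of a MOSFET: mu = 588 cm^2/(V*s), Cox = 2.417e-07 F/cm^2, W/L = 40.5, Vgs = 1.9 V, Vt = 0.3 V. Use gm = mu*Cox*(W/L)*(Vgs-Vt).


Step 1: Vov = Vgs - Vt = 1.9 - 0.3 = 1.6 V
Step 2: gm = mu * Cox * (W/L) * Vov
Step 3: gm = 588 * 2.417e-07 * 40.5 * 1.6 = 9.21e-03 S

9.21e-03


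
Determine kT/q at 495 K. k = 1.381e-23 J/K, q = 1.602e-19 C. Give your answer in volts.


Step 1: kT = 1.381e-23 * 495 = 6.83595e-21 J
Step 2: Vt = kT/q = 6.83595e-21 / 1.602e-19
Step 3: Vt = 0.04267 V

0.04267


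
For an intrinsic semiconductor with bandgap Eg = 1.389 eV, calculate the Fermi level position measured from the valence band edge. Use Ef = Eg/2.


Step 1: For an intrinsic semiconductor, the Fermi level sits at midgap.
Step 2: Ef = Eg / 2 = 1.389 / 2 = 0.6945 eV

0.6945


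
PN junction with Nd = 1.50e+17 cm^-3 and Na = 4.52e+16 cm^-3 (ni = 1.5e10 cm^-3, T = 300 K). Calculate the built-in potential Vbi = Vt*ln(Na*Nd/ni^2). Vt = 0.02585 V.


Step 1: Compute Na*Nd/ni^2 = 4.52e+16 * 1.50e+17 / (1.5e10)^2 = 3.0133e+13
Step 2: ln(3.0133e+13) = 31.0366
Step 3: Vbi = 0.02585 * 31.0366 = 0.802 V

0.802


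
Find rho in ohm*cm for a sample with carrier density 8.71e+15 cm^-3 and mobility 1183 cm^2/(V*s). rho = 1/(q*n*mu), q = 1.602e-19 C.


Step 1: sigma = q * n * mu = 1.602e-19 * 8.71e+15 * 1183 = 1.65069e+00 S/cm
Step 2: rho = 1 / sigma = 1 / 1.65069e+00 = 0.6058 ohm*cm

0.6058


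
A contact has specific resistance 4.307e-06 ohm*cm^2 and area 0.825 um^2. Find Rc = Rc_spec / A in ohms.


Step 1: Convert area to cm^2: 0.825 um^2 = 8.2500e-09 cm^2
Step 2: Rc = Rc_spec / A = 4.307e-06 / 8.2500e-09
Step 3: Rc = 5.22e+02 ohms

5.22e+02


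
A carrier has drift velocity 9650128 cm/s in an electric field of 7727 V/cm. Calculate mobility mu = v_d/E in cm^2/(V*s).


Step 1: mu = v_d / E
Step 2: mu = 9650128 / 7727
Step 3: mu = 1248.88 cm^2/(V*s)

1248.88


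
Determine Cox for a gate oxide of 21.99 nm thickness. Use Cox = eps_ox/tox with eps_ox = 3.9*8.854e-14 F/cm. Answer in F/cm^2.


Step 1: eps_ox = 3.9 * 8.854e-14 = 3.45306e-13 F/cm
Step 2: tox in cm = 21.99 nm * 1e-7 = 2.1990e-06 cm
Step 3: Cox = 3.45306e-13 / 2.1990e-06 = 1.57e-07 F/cm^2

1.57e-07


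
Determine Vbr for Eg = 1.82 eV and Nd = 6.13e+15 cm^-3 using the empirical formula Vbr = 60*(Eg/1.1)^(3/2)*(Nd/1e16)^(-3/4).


Step 1: Eg/1.1 = 1.82/1.1 = 1.654545
Step 2: (Eg/1.1)^1.5 = 1.654545^1.5 = 2.128227
Step 3: (Nd/1e16)^(-0.75) = (0.613)^(-0.75) = 1.443460
Step 4: Vbr = 60 * 2.128227 * 1.443460 = 184.3 V

184.3


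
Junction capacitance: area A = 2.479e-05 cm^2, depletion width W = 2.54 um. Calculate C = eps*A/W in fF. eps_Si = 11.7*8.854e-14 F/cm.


Step 1: eps_Si = 11.7 * 8.854e-14 = 1.035918e-12 F/cm
Step 2: W in cm = 2.54 * 1e-4 = 2.54e-04 cm
Step 3: C = 1.035918e-12 * 2.479e-05 / 2.54e-04 = 1.011040e-13 F
Step 4: C = 101.1 fF

101.1


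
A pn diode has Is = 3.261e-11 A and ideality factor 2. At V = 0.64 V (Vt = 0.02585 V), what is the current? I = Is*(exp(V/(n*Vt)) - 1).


Step 1: V/(n*Vt) = 0.64/(2*0.02585) = 12.3791
Step 2: exp(12.3791) = 2.3778e+05
Step 3: I = 3.261e-11 * (2.3778e+05 - 1) = 7.75e-06 A

7.75e-06


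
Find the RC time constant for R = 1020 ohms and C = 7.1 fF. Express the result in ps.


Step 1: tau = R * C
Step 2: tau = 1020 * 7.1 fF = 1020 * 7.1e-15 F
Step 3: tau = 7.242e-12 s = 7.242 ps

7.242


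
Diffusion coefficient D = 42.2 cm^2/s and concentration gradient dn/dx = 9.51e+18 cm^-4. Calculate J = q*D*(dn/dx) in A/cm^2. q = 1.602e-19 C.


Step 1: J = q * D * (dn/dx)
Step 2: J = 1.602e-19 * 42.2 * 9.51e+18
Step 3: J = 6.43e+01 A/cm^2

6.43e+01


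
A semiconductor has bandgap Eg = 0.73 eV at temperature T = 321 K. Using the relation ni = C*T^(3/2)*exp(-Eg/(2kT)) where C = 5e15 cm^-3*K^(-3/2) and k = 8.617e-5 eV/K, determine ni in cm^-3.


Step 1: Compute kT = 8.617e-5 * 321 = 0.02766057 eV
Step 2: Exponent = -Eg/(2kT) = -0.73/(2*0.02766057) = -13.19568
Step 3: T^(3/2) = 321^1.5 = 5751.19
Step 4: ni = 5e15 * 5751.19 * exp(-13.19568) = 5.34e+13 cm^-3

5.34e+13


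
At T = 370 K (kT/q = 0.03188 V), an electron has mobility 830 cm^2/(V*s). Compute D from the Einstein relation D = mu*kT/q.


Step 1: D = mu * (kT/q)
Step 2: D = 830 * 0.03188
Step 3: D = 26.46 cm^2/s

26.46


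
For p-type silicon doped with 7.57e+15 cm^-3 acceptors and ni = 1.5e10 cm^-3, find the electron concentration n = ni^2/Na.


Step 1: Majority hole concentration p ≈ Na = 7.57e+15 cm^-3
Step 2: n = ni^2 / Na = (1.5e10)^2 / 7.57e+15
Step 3: n = 2.97e+04 cm^-3

2.97e+04


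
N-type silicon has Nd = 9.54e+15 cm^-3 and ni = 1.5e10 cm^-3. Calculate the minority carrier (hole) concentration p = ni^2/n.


Step 1: Since Nd >> ni, n ≈ Nd = 9.54e+15 cm^-3
Step 2: p = ni^2 / n = (1.5e10)^2 / 9.54e+15
Step 3: p = 2.25e20 / 9.54e+15 = 2.36e+04 cm^-3

2.36e+04


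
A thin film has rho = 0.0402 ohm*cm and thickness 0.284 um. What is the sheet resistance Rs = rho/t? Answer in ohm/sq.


Step 1: Convert thickness to cm: t = 0.284 um = 2.8400e-05 cm
Step 2: Rs = rho / t = 0.0402 / 2.8400e-05
Step 3: Rs = 1415.5 ohm/sq

1415.5


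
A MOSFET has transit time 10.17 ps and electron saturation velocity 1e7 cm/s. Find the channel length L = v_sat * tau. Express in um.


Step 1: tau in seconds = 10.17 ps * 1e-12 = 1.0170e-11 s
Step 2: L = v_sat * tau = 1e7 * 1.0170e-11 = 1.0170e-04 cm
Step 3: L in um = 1.0170e-04 * 1e4 = 1.017 um

1.017


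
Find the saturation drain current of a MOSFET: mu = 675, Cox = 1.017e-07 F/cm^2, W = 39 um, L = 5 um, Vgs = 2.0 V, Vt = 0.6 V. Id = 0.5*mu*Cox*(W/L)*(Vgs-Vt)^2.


Step 1: Overdrive voltage Vov = Vgs - Vt = 2.0 - 0.6 = 1.4 V
Step 2: W/L = 39/5 = 7.8
Step 3: Id = 0.5 * 675 * 1.017e-07 * 7.8 * 1.4^2
Step 4: Id = 5.25e-04 A

5.25e-04


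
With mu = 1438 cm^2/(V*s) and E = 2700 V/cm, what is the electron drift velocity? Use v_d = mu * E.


Step 1: v_d = mu * E
Step 2: v_d = 1438 * 2700 = 3882600
Step 3: v_d = 3.88e+06 cm/s

3.88e+06


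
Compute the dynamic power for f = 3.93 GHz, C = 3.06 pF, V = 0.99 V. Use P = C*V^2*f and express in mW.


Step 1: V^2 = 0.99^2 = 0.9801 V^2
Step 2: P = C*V^2*f = 3.06e-12 F * 0.9801 * 3.93e9 Hz
Step 3: P = 1.178648658e-02 W
Step 4: P = 11.786 mW

11.786


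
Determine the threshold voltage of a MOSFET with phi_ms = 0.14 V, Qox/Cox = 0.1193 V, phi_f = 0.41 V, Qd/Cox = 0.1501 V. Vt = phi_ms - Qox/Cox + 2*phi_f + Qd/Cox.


Step 1: Vt = phi_ms - Qox/Cox + 2*phi_f + Qd/Cox
Step 2: Vt = 0.14 - 0.1193 + 2*0.41 + 0.1501
Step 3: Vt = 0.14 - 0.1193 + 0.82 + 0.1501
Step 4: Vt = 0.9908 V

0.9908


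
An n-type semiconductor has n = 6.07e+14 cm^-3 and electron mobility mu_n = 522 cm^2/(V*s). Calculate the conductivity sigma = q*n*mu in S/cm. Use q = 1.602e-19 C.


Step 1: sigma = q * n * mu
Step 2: sigma = 1.602e-19 * 6.07e+14 * 522
Step 3: sigma = 5.076e-02 S/cm

5.076e-02


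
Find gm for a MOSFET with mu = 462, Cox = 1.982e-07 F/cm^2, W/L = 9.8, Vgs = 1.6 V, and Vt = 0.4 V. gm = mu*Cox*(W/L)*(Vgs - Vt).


Step 1: Vov = Vgs - Vt = 1.6 - 0.4 = 1.2 V
Step 2: gm = mu * Cox * (W/L) * Vov
Step 3: gm = 462 * 1.982e-07 * 9.8 * 1.2 = 1.08e-03 S

1.08e-03


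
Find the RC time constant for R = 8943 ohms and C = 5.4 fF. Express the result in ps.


Step 1: tau = R * C
Step 2: tau = 8943 * 5.4 fF = 8943 * 5.4e-15 F
Step 3: tau = 4.82922e-11 s = 48.2922 ps

48.2922


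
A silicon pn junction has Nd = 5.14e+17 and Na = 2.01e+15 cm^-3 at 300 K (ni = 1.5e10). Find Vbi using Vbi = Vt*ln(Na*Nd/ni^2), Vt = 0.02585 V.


Step 1: Compute Na*Nd/ni^2 = 2.01e+15 * 5.14e+17 / (1.5e10)^2 = 4.5917e+12
Step 2: ln(4.5917e+12) = 29.1553
Step 3: Vbi = 0.02585 * 29.1553 = 0.754 V

0.754


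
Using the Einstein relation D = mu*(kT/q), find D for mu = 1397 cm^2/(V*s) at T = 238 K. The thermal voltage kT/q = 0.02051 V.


Step 1: D = mu * (kT/q)
Step 2: D = 1397 * 0.02051
Step 3: D = 28.65 cm^2/s

28.65


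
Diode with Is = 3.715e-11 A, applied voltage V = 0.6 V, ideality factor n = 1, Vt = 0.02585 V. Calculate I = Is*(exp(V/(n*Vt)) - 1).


Step 1: V/(n*Vt) = 0.6/(1*0.02585) = 23.2108
Step 2: exp(23.2108) = 1.2032e+10
Step 3: I = 3.715e-11 * (1.2032e+10 - 1) = 4.47e-01 A

4.47e-01


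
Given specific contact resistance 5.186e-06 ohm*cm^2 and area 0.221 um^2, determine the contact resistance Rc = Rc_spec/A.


Step 1: Convert area to cm^2: 0.221 um^2 = 2.2100e-09 cm^2
Step 2: Rc = Rc_spec / A = 5.186e-06 / 2.2100e-09
Step 3: Rc = 2.35e+03 ohms

2.35e+03


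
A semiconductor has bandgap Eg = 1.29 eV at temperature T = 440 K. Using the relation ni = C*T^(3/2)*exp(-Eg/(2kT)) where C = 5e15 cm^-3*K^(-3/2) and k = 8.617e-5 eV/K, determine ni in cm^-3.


Step 1: Compute kT = 8.617e-5 * 440 = 0.0379148 eV
Step 2: Exponent = -Eg/(2kT) = -1.29/(2*0.0379148) = -17.01183
Step 3: T^(3/2) = 440^1.5 = 9229.52
Step 4: ni = 5e15 * 9229.52 * exp(-17.01183) = 1.89e+12 cm^-3

1.89e+12


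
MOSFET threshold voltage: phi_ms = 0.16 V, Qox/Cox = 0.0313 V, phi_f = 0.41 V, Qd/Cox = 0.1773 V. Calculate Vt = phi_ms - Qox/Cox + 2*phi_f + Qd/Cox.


Step 1: Vt = phi_ms - Qox/Cox + 2*phi_f + Qd/Cox
Step 2: Vt = 0.16 - 0.0313 + 2*0.41 + 0.1773
Step 3: Vt = 0.16 - 0.0313 + 0.82 + 0.1773
Step 4: Vt = 1.126 V

1.126


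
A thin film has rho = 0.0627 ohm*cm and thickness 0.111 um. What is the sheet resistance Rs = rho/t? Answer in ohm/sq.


Step 1: Convert thickness to cm: t = 0.111 um = 1.1100e-05 cm
Step 2: Rs = rho / t = 0.0627 / 1.1100e-05
Step 3: Rs = 5648.6 ohm/sq

5648.6


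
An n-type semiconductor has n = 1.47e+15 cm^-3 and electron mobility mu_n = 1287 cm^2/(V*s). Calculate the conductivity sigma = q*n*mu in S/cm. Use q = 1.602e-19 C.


Step 1: sigma = q * n * mu
Step 2: sigma = 1.602e-19 * 1.47e+15 * 1287
Step 3: sigma = 3.031e-01 S/cm

3.031e-01


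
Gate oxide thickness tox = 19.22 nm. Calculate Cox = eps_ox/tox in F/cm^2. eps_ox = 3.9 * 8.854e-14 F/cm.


Step 1: eps_ox = 3.9 * 8.854e-14 = 3.45306e-13 F/cm
Step 2: tox in cm = 19.22 nm * 1e-7 = 1.9220e-06 cm
Step 3: Cox = 3.45306e-13 / 1.9220e-06 = 1.80e-07 F/cm^2

1.80e-07


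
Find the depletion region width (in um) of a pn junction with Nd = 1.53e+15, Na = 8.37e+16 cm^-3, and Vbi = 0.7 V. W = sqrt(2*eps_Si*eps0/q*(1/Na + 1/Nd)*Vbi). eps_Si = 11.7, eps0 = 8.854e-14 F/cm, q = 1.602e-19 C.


Step 1: 1/Na + 1/Nd = 1/8.37e+16 + 1/1.53e+15 = 6.65542e-16
Step 2: 2*eps*eps0/q = 2*11.7*8.854e-14/1.602e-19 = 1.293281e+07
Step 3: W^2 = 1.293281e+07 * 6.65542e-16 * 0.7 = 6.02513e-09
Step 4: W = sqrt(6.02513e-09) = 7.762e-05 cm = 0.7762 um

0.7762


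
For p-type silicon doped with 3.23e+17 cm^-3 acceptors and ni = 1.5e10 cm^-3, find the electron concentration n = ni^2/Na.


Step 1: Majority hole concentration p ≈ Na = 3.23e+17 cm^-3
Step 2: n = ni^2 / Na = (1.5e10)^2 / 3.23e+17
Step 3: n = 6.97e+02 cm^-3

6.97e+02


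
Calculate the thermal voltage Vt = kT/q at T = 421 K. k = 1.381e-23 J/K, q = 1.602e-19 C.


Step 1: kT = 1.381e-23 * 421 = 5.81401e-21 J
Step 2: Vt = kT/q = 5.81401e-21 / 1.602e-19
Step 3: Vt = 0.03629 V

0.03629


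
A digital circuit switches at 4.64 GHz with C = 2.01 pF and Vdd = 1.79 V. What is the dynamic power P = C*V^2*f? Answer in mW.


Step 1: V^2 = 1.79^2 = 3.2041 V^2
Step 2: P = C*V^2*f = 2.01e-12 F * 3.2041 * 4.64e9 Hz
Step 3: P = 2.988271824e-02 W
Step 4: P = 29.883 mW

29.883


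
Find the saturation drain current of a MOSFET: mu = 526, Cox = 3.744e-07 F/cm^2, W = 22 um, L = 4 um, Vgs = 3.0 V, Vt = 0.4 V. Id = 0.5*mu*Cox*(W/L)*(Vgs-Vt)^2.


Step 1: Overdrive voltage Vov = Vgs - Vt = 3.0 - 0.4 = 2.6 V
Step 2: W/L = 22/4 = 5.5
Step 3: Id = 0.5 * 526 * 3.744e-07 * 5.5 * 2.6^2
Step 4: Id = 3.66e-03 A

3.66e-03


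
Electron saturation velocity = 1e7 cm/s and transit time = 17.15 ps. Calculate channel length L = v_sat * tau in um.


Step 1: tau in seconds = 17.15 ps * 1e-12 = 1.7150e-11 s
Step 2: L = v_sat * tau = 1e7 * 1.7150e-11 = 1.7150e-04 cm
Step 3: L in um = 1.7150e-04 * 1e4 = 1.715 um

1.715


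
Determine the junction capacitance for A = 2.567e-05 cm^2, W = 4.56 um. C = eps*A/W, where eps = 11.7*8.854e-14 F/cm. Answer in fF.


Step 1: eps_Si = 11.7 * 8.854e-14 = 1.035918e-12 F/cm
Step 2: W in cm = 4.56 * 1e-4 = 4.56e-04 cm
Step 3: C = 1.035918e-12 * 2.567e-05 / 4.56e-04 = 5.831582e-14 F
Step 4: C = 58.32 fF

58.32


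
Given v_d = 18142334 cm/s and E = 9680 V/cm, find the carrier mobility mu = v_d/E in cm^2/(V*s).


Step 1: mu = v_d / E
Step 2: mu = 18142334 / 9680
Step 3: mu = 1874.21 cm^2/(V*s)

1874.21


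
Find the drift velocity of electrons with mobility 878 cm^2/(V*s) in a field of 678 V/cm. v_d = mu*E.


Step 1: v_d = mu * E
Step 2: v_d = 878 * 678 = 595284
Step 3: v_d = 5.95e+05 cm/s

5.95e+05


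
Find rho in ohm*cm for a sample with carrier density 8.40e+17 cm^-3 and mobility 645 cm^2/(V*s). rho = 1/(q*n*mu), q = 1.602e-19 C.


Step 1: sigma = q * n * mu = 1.602e-19 * 8.40e+17 * 645 = 8.67964e+01 S/cm
Step 2: rho = 1 / sigma = 1 / 8.67964e+01 = 0.01152 ohm*cm

0.01152


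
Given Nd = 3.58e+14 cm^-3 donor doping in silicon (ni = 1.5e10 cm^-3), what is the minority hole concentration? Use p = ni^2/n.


Step 1: Since Nd >> ni, n ≈ Nd = 3.58e+14 cm^-3
Step 2: p = ni^2 / n = (1.5e10)^2 / 3.58e+14
Step 3: p = 2.25e20 / 3.58e+14 = 6.28e+05 cm^-3

6.28e+05


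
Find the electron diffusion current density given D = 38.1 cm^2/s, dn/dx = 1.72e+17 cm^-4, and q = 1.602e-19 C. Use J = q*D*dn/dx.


Step 1: J = q * D * (dn/dx)
Step 2: J = 1.602e-19 * 38.1 * 1.72e+17
Step 3: J = 1.05e+00 A/cm^2

1.05e+00


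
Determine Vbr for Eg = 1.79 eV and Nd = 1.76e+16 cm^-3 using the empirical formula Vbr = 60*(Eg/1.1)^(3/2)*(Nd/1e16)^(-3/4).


Step 1: Eg/1.1 = 1.79/1.1 = 1.627273
Step 2: (Eg/1.1)^1.5 = 1.627273^1.5 = 2.075824
Step 3: (Nd/1e16)^(-0.75) = (1.76)^(-0.75) = 0.654433
Step 4: Vbr = 60 * 2.075824 * 0.654433 = 81.5 V

81.5


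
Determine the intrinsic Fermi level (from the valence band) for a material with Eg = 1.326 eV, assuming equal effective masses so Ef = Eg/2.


Step 1: For an intrinsic semiconductor, the Fermi level sits at midgap.
Step 2: Ef = Eg / 2 = 1.326 / 2 = 0.663 eV

0.663


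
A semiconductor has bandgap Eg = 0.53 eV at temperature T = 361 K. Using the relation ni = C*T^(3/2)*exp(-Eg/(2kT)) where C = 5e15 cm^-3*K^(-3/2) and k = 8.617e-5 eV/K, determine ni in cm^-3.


Step 1: Compute kT = 8.617e-5 * 361 = 0.03110737 eV
Step 2: Exponent = -Eg/(2kT) = -0.53/(2*0.03110737) = -8.51888
Step 3: T^(3/2) = 361^1.5 = 6859.00
Step 4: ni = 5e15 * 6859.00 * exp(-8.51888) = 6.85e+15 cm^-3

6.85e+15


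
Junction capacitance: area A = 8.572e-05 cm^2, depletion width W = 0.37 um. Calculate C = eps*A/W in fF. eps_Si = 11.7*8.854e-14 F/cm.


Step 1: eps_Si = 11.7 * 8.854e-14 = 1.035918e-12 F/cm
Step 2: W in cm = 0.37 * 1e-4 = 3.70e-05 cm
Step 3: C = 1.035918e-12 * 8.572e-05 / 3.70e-05 = 2.399970e-12 F
Step 4: C = 2399.97 fF

2399.97


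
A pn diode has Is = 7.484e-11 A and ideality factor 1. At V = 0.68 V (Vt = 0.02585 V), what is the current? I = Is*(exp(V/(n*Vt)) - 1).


Step 1: V/(n*Vt) = 0.68/(1*0.02585) = 26.3056
Step 2: exp(26.3056) = 2.6569e+11
Step 3: I = 7.484e-11 * (2.6569e+11 - 1) = 1.99e+01 A

1.99e+01


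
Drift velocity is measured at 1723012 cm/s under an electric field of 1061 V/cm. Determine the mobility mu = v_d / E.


Step 1: mu = v_d / E
Step 2: mu = 1723012 / 1061
Step 3: mu = 1623.95 cm^2/(V*s)

1623.95


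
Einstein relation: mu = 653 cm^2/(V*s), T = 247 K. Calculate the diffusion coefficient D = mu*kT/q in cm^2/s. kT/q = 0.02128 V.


Step 1: D = mu * (kT/q)
Step 2: D = 653 * 0.02128
Step 3: D = 13.9 cm^2/s

13.9


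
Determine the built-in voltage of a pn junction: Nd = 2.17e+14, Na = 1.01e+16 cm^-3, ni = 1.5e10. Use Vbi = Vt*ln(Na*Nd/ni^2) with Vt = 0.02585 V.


Step 1: Compute Na*Nd/ni^2 = 1.01e+16 * 2.17e+14 / (1.5e10)^2 = 9.7409e+09
Step 2: ln(9.7409e+09) = 22.9996
Step 3: Vbi = 0.02585 * 22.9996 = 0.595 V

0.595


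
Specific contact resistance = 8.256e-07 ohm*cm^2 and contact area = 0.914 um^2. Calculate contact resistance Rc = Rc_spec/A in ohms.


Step 1: Convert area to cm^2: 0.914 um^2 = 9.1400e-09 cm^2
Step 2: Rc = Rc_spec / A = 8.256e-07 / 9.1400e-09
Step 3: Rc = 9.03e+01 ohms

9.03e+01


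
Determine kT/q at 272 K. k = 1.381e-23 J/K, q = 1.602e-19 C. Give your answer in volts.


Step 1: kT = 1.381e-23 * 272 = 3.75632e-21 J
Step 2: Vt = kT/q = 3.75632e-21 / 1.602e-19
Step 3: Vt = 0.02345 V

0.02345


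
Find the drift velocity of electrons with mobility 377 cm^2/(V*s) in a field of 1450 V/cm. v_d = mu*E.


Step 1: v_d = mu * E
Step 2: v_d = 377 * 1450 = 546650
Step 3: v_d = 5.47e+05 cm/s

5.47e+05


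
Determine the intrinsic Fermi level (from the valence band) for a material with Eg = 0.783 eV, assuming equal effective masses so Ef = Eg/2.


Step 1: For an intrinsic semiconductor, the Fermi level sits at midgap.
Step 2: Ef = Eg / 2 = 0.783 / 2 = 0.3915 eV

0.3915


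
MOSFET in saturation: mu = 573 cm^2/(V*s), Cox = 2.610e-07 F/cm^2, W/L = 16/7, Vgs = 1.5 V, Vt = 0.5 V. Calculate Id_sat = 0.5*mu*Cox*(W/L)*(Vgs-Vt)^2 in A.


Step 1: Overdrive voltage Vov = Vgs - Vt = 1.5 - 0.5 = 1.0 V
Step 2: W/L = 16/7 = 2.28571
Step 3: Id = 0.5 * 573 * 2.610e-07 * 2.28571 * 1.0^2
Step 4: Id = 1.71e-04 A

1.71e-04


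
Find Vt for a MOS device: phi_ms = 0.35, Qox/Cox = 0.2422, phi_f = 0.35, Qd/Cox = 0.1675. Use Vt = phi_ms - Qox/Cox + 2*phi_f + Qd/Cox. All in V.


Step 1: Vt = phi_ms - Qox/Cox + 2*phi_f + Qd/Cox
Step 2: Vt = 0.35 - 0.2422 + 2*0.35 + 0.1675
Step 3: Vt = 0.35 - 0.2422 + 0.7 + 0.1675
Step 4: Vt = 0.9753 V

0.9753


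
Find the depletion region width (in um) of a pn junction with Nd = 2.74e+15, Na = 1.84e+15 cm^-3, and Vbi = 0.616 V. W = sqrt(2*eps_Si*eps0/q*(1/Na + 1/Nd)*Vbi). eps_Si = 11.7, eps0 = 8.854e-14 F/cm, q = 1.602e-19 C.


Step 1: 1/Na + 1/Nd = 1/1.84e+15 + 1/2.74e+15 = 9.08442e-16
Step 2: 2*eps*eps0/q = 2*11.7*8.854e-14/1.602e-19 = 1.293281e+07
Step 3: W^2 = 1.293281e+07 * 9.08442e-16 * 0.616 = 7.23720e-09
Step 4: W = sqrt(7.23720e-09) = 8.507e-05 cm = 0.8507 um

0.8507


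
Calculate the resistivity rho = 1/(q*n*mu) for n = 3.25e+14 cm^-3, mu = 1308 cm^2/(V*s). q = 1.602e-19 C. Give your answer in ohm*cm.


Step 1: sigma = q * n * mu = 1.602e-19 * 3.25e+14 * 1308 = 6.81010e-02 S/cm
Step 2: rho = 1 / sigma = 1 / 6.81010e-02 = 14.68 ohm*cm

14.68


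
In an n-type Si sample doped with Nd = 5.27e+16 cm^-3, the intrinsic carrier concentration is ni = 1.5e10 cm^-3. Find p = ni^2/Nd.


Step 1: Since Nd >> ni, n ≈ Nd = 5.27e+16 cm^-3
Step 2: p = ni^2 / n = (1.5e10)^2 / 5.27e+16
Step 3: p = 2.25e20 / 5.27e+16 = 4.27e+03 cm^-3

4.27e+03


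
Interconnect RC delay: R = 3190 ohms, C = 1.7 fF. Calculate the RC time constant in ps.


Step 1: tau = R * C
Step 2: tau = 3190 * 1.7 fF = 3190 * 1.7e-15 F
Step 3: tau = 5.423e-12 s = 5.423 ps

5.423


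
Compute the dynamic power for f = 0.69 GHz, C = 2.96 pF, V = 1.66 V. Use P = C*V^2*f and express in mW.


Step 1: V^2 = 1.66^2 = 2.7556 V^2
Step 2: P = C*V^2*f = 2.96e-12 F * 2.7556 * 0.69e9 Hz
Step 3: P = 5.62803744e-03 W
Step 4: P = 5.628 mW

5.628


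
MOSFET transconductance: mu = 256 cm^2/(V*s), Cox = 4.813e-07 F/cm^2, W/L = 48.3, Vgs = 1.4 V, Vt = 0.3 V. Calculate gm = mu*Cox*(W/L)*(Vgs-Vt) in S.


Step 1: Vov = Vgs - Vt = 1.4 - 0.3 = 1.1 V
Step 2: gm = mu * Cox * (W/L) * Vov
Step 3: gm = 256 * 4.813e-07 * 48.3 * 1.1 = 6.55e-03 S

6.55e-03


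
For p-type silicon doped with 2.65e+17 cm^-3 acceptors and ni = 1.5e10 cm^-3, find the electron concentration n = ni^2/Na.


Step 1: Majority hole concentration p ≈ Na = 2.65e+17 cm^-3
Step 2: n = ni^2 / Na = (1.5e10)^2 / 2.65e+17
Step 3: n = 8.49e+02 cm^-3

8.49e+02


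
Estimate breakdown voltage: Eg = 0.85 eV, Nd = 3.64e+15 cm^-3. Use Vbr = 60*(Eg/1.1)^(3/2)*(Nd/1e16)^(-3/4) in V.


Step 1: Eg/1.1 = 0.85/1.1 = 0.772727
Step 2: (Eg/1.1)^1.5 = 0.772727^1.5 = 0.679265
Step 3: (Nd/1e16)^(-0.75) = (0.364)^(-0.75) = 2.133900
Step 4: Vbr = 60 * 0.679265 * 2.133900 = 87.0 V

87.0


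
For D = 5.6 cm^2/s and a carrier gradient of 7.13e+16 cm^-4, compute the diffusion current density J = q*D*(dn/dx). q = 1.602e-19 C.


Step 1: J = q * D * (dn/dx)
Step 2: J = 1.602e-19 * 5.6 * 7.13e+16
Step 3: J = 6.40e-02 A/cm^2

6.40e-02


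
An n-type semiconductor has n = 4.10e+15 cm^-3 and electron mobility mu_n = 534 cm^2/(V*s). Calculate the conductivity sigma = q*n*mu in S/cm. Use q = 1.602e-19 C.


Step 1: sigma = q * n * mu
Step 2: sigma = 1.602e-19 * 4.10e+15 * 534
Step 3: sigma = 3.507e-01 S/cm

3.507e-01


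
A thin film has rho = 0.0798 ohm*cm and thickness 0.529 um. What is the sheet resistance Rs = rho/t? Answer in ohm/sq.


Step 1: Convert thickness to cm: t = 0.529 um = 5.2900e-05 cm
Step 2: Rs = rho / t = 0.0798 / 5.2900e-05
Step 3: Rs = 1508.5 ohm/sq

1508.5


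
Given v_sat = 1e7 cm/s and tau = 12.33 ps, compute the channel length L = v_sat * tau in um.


Step 1: tau in seconds = 12.33 ps * 1e-12 = 1.2330e-11 s
Step 2: L = v_sat * tau = 1e7 * 1.2330e-11 = 1.2330e-04 cm
Step 3: L in um = 1.2330e-04 * 1e4 = 1.233 um

1.233


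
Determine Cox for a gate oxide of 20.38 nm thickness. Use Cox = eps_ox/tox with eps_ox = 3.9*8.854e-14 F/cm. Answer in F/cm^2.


Step 1: eps_ox = 3.9 * 8.854e-14 = 3.45306e-13 F/cm
Step 2: tox in cm = 20.38 nm * 1e-7 = 2.0380e-06 cm
Step 3: Cox = 3.45306e-13 / 2.0380e-06 = 1.69e-07 F/cm^2

1.69e-07


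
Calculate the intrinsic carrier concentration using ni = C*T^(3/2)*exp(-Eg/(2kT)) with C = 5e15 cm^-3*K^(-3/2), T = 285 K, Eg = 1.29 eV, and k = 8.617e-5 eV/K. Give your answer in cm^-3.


Step 1: Compute kT = 8.617e-5 * 285 = 0.02455845 eV
Step 2: Exponent = -Eg/(2kT) = -1.29/(2*0.02455845) = -26.26387
Step 3: T^(3/2) = 285^1.5 = 4811.35
Step 4: ni = 5e15 * 4811.35 * exp(-26.26387) = 9.44e+07 cm^-3

9.44e+07


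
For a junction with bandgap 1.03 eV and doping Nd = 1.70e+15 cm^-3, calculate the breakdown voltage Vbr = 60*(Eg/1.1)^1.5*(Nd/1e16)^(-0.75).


Step 1: Eg/1.1 = 1.03/1.1 = 0.936364
Step 2: (Eg/1.1)^1.5 = 0.936364^1.5 = 0.906081
Step 3: (Nd/1e16)^(-0.75) = (0.17)^(-0.75) = 3.777142
Step 4: Vbr = 60 * 0.906081 * 3.777142 = 205.3 V

205.3


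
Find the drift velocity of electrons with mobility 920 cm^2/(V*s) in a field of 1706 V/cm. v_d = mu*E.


Step 1: v_d = mu * E
Step 2: v_d = 920 * 1706 = 1569520
Step 3: v_d = 1.57e+06 cm/s

1.57e+06


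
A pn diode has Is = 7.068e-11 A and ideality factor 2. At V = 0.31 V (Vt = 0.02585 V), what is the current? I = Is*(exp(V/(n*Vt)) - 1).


Step 1: V/(n*Vt) = 0.31/(2*0.02585) = 5.9961
Step 2: exp(5.9961) = 4.0186e+02
Step 3: I = 7.068e-11 * (4.0186e+02 - 1) = 2.83e-08 A

2.83e-08


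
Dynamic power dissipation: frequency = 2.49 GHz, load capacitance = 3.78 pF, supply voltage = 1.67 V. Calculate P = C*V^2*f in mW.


Step 1: V^2 = 1.67^2 = 2.7889 V^2
Step 2: P = C*V^2*f = 3.78e-12 F * 2.7889 * 2.49e9 Hz
Step 3: P = 2.624968458e-02 W
Step 4: P = 26.25 mW

26.25


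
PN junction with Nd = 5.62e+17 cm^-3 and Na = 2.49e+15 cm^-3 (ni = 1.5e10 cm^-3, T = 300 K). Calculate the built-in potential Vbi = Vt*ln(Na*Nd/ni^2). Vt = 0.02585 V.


Step 1: Compute Na*Nd/ni^2 = 2.49e+15 * 5.62e+17 / (1.5e10)^2 = 6.2195e+12
Step 2: ln(6.2195e+12) = 29.4587
Step 3: Vbi = 0.02585 * 29.4587 = 0.762 V

0.762


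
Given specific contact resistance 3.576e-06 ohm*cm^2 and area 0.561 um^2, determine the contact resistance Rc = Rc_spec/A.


Step 1: Convert area to cm^2: 0.561 um^2 = 5.6100e-09 cm^2
Step 2: Rc = Rc_spec / A = 3.576e-06 / 5.6100e-09
Step 3: Rc = 6.37e+02 ohms

6.37e+02


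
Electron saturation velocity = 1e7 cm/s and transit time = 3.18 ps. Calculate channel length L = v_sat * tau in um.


Step 1: tau in seconds = 3.18 ps * 1e-12 = 3.1800e-12 s
Step 2: L = v_sat * tau = 1e7 * 3.1800e-12 = 3.1800e-05 cm
Step 3: L in um = 3.1800e-05 * 1e4 = 0.318 um

0.318


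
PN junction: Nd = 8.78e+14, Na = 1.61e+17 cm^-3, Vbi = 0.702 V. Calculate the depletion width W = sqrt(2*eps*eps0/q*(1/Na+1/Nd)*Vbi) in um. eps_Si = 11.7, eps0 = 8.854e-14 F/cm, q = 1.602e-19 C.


Step 1: 1/Na + 1/Nd = 1/1.61e+17 + 1/8.78e+14 = 1.14516e-15
Step 2: 2*eps*eps0/q = 2*11.7*8.854e-14/1.602e-19 = 1.293281e+07
Step 3: W^2 = 1.293281e+07 * 1.14516e-15 * 0.702 = 1.03967e-08
Step 4: W = sqrt(1.03967e-08) = 1.020e-04 cm = 1.02 um

1.02


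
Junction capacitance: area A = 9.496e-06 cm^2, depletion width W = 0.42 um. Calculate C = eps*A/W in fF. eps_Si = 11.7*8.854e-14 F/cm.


Step 1: eps_Si = 11.7 * 8.854e-14 = 1.035918e-12 F/cm
Step 2: W in cm = 0.42 * 1e-4 = 4.20e-05 cm
Step 3: C = 1.035918e-12 * 9.496e-06 / 4.20e-05 = 2.342161e-13 F
Step 4: C = 234.22 fF

234.22


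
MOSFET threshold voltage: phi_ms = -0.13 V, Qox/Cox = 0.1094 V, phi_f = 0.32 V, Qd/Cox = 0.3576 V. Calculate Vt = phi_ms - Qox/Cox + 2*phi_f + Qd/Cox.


Step 1: Vt = phi_ms - Qox/Cox + 2*phi_f + Qd/Cox
Step 2: Vt = -0.13 - 0.1094 + 2*0.32 + 0.3576
Step 3: Vt = -0.13 - 0.1094 + 0.64 + 0.3576
Step 4: Vt = 0.7582 V

0.7582


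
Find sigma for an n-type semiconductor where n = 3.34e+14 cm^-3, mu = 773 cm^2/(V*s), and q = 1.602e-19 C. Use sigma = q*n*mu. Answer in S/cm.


Step 1: sigma = q * n * mu
Step 2: sigma = 1.602e-19 * 3.34e+14 * 773
Step 3: sigma = 4.136e-02 S/cm

4.136e-02


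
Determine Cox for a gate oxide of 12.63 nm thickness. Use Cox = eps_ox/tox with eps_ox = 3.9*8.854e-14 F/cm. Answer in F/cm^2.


Step 1: eps_ox = 3.9 * 8.854e-14 = 3.45306e-13 F/cm
Step 2: tox in cm = 12.63 nm * 1e-7 = 1.2630e-06 cm
Step 3: Cox = 3.45306e-13 / 1.2630e-06 = 2.73e-07 F/cm^2

2.73e-07


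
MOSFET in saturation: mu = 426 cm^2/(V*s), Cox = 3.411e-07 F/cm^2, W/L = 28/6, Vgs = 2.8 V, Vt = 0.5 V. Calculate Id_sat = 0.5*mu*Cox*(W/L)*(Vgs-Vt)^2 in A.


Step 1: Overdrive voltage Vov = Vgs - Vt = 2.8 - 0.5 = 2.3 V
Step 2: W/L = 28/6 = 4.66667
Step 3: Id = 0.5 * 426 * 3.411e-07 * 4.66667 * 2.3^2
Step 4: Id = 1.79e-03 A

1.79e-03


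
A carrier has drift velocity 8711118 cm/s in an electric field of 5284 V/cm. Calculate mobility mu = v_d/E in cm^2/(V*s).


Step 1: mu = v_d / E
Step 2: mu = 8711118 / 5284
Step 3: mu = 1648.58 cm^2/(V*s)

1648.58


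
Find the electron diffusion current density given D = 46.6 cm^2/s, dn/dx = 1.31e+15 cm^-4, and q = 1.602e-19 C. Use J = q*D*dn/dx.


Step 1: J = q * D * (dn/dx)
Step 2: J = 1.602e-19 * 46.6 * 1.31e+15
Step 3: J = 9.78e-03 A/cm^2

9.78e-03


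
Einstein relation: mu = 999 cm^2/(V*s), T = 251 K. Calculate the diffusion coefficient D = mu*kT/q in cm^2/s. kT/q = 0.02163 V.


Step 1: D = mu * (kT/q)
Step 2: D = 999 * 0.02163
Step 3: D = 21.61 cm^2/s

21.61


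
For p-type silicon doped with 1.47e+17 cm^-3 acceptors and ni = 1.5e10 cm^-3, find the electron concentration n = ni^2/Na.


Step 1: Majority hole concentration p ≈ Na = 1.47e+17 cm^-3
Step 2: n = ni^2 / Na = (1.5e10)^2 / 1.47e+17
Step 3: n = 1.53e+03 cm^-3

1.53e+03


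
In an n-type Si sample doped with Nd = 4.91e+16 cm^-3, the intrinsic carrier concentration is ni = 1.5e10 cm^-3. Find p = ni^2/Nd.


Step 1: Since Nd >> ni, n ≈ Nd = 4.91e+16 cm^-3
Step 2: p = ni^2 / n = (1.5e10)^2 / 4.91e+16
Step 3: p = 2.25e20 / 4.91e+16 = 4.58e+03 cm^-3

4.58e+03


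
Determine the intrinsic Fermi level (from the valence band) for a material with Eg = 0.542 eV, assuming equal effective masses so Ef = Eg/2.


Step 1: For an intrinsic semiconductor, the Fermi level sits at midgap.
Step 2: Ef = Eg / 2 = 0.542 / 2 = 0.271 eV

0.271


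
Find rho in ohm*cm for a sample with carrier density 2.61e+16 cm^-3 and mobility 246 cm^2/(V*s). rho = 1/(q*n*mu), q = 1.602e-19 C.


Step 1: sigma = q * n * mu = 1.602e-19 * 2.61e+16 * 246 = 1.02858e+00 S/cm
Step 2: rho = 1 / sigma = 1 / 1.02858e+00 = 0.9722 ohm*cm

0.9722


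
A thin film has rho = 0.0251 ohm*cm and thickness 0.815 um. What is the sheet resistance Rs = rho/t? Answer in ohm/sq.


Step 1: Convert thickness to cm: t = 0.815 um = 8.1500e-05 cm
Step 2: Rs = rho / t = 0.0251 / 8.1500e-05
Step 3: Rs = 308.0 ohm/sq

308.0


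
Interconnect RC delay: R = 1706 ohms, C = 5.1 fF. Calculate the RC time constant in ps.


Step 1: tau = R * C
Step 2: tau = 1706 * 5.1 fF = 1706 * 5.1e-15 F
Step 3: tau = 8.7006e-12 s = 8.7006 ps

8.7006


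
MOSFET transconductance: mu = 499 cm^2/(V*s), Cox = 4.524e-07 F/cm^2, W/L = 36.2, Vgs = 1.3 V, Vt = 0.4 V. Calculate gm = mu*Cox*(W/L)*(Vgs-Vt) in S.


Step 1: Vov = Vgs - Vt = 1.3 - 0.4 = 0.9 V
Step 2: gm = mu * Cox * (W/L) * Vov
Step 3: gm = 499 * 4.524e-07 * 36.2 * 0.9 = 7.35e-03 S

7.35e-03


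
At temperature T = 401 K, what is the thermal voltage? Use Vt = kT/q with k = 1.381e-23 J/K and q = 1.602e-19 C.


Step 1: kT = 1.381e-23 * 401 = 5.53781e-21 J
Step 2: Vt = kT/q = 5.53781e-21 / 1.602e-19
Step 3: Vt = 0.03457 V

0.03457


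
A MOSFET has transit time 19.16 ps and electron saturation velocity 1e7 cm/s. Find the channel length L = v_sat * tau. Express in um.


Step 1: tau in seconds = 19.16 ps * 1e-12 = 1.9160e-11 s
Step 2: L = v_sat * tau = 1e7 * 1.9160e-11 = 1.9160e-04 cm
Step 3: L in um = 1.9160e-04 * 1e4 = 1.916 um

1.916


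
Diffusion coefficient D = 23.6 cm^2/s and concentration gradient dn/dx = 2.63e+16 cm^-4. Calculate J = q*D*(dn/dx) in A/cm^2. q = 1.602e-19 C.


Step 1: J = q * D * (dn/dx)
Step 2: J = 1.602e-19 * 23.6 * 2.63e+16
Step 3: J = 9.94e-02 A/cm^2

9.94e-02


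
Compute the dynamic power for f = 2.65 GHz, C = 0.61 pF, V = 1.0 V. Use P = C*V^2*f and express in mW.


Step 1: V^2 = 1.0^2 = 1.0 V^2
Step 2: P = C*V^2*f = 0.61e-12 F * 1.0 * 2.65e9 Hz
Step 3: P = 1.6165e-03 W
Step 4: P = 1.617 mW

1.617


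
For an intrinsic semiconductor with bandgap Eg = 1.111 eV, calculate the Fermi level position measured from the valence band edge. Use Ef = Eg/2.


Step 1: For an intrinsic semiconductor, the Fermi level sits at midgap.
Step 2: Ef = Eg / 2 = 1.111 / 2 = 0.5555 eV

0.5555


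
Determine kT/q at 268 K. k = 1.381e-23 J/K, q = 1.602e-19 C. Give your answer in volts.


Step 1: kT = 1.381e-23 * 268 = 3.70108e-21 J
Step 2: Vt = kT/q = 3.70108e-21 / 1.602e-19
Step 3: Vt = 0.0231 V

0.0231


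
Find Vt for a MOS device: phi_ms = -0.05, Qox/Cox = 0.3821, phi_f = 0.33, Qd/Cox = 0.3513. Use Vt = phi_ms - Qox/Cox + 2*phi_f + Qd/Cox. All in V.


Step 1: Vt = phi_ms - Qox/Cox + 2*phi_f + Qd/Cox
Step 2: Vt = -0.05 - 0.3821 + 2*0.33 + 0.3513
Step 3: Vt = -0.05 - 0.3821 + 0.66 + 0.3513
Step 4: Vt = 0.5792 V

0.5792


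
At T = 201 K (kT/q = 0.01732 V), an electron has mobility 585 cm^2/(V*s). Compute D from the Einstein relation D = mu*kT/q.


Step 1: D = mu * (kT/q)
Step 2: D = 585 * 0.01732
Step 3: D = 10.13 cm^2/s

10.13


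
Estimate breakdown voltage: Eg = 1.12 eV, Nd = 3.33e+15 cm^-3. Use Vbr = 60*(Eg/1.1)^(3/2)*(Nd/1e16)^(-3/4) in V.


Step 1: Eg/1.1 = 1.12/1.1 = 1.018182
Step 2: (Eg/1.1)^1.5 = 1.018182^1.5 = 1.027397
Step 3: (Nd/1e16)^(-0.75) = (0.333)^(-0.75) = 2.281218
Step 4: Vbr = 60 * 1.027397 * 2.281218 = 140.6 V

140.6


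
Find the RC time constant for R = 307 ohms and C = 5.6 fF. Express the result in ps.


Step 1: tau = R * C
Step 2: tau = 307 * 5.6 fF = 307 * 5.6e-15 F
Step 3: tau = 1.7192e-12 s = 1.7192 ps

1.7192


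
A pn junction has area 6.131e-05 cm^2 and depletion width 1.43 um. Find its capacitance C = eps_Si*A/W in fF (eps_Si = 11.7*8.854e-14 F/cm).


Step 1: eps_Si = 11.7 * 8.854e-14 = 1.035918e-12 F/cm
Step 2: W in cm = 1.43 * 1e-4 = 1.43e-04 cm
Step 3: C = 1.035918e-12 * 6.131e-05 / 1.43e-04 = 4.441408e-13 F
Step 4: C = 444.14 fF

444.14


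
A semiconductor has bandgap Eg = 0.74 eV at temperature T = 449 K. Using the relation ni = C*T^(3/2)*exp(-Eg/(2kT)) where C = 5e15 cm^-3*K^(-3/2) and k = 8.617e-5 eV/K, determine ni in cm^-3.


Step 1: Compute kT = 8.617e-5 * 449 = 0.03869033 eV
Step 2: Exponent = -Eg/(2kT) = -0.74/(2*0.03869033) = -9.56311
Step 3: T^(3/2) = 449^1.5 = 9514.14
Step 4: ni = 5e15 * 9514.14 * exp(-9.56311) = 3.34e+15 cm^-3

3.34e+15


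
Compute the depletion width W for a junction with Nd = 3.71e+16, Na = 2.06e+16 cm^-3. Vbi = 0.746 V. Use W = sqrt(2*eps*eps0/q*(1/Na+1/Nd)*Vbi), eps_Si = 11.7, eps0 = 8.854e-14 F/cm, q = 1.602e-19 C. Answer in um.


Step 1: 1/Na + 1/Nd = 1/2.06e+16 + 1/3.71e+16 = 7.54979e-17
Step 2: 2*eps*eps0/q = 2*11.7*8.854e-14/1.602e-19 = 1.293281e+07
Step 3: W^2 = 1.293281e+07 * 7.54979e-17 * 0.746 = 7.28394e-10
Step 4: W = sqrt(7.28394e-10) = 2.699e-05 cm = 0.2699 um

0.2699


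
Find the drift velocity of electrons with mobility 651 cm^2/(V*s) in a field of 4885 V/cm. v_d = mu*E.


Step 1: v_d = mu * E
Step 2: v_d = 651 * 4885 = 3180135
Step 3: v_d = 3.18e+06 cm/s

3.18e+06


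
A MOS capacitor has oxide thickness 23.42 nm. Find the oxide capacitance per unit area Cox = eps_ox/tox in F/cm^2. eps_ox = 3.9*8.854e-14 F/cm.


Step 1: eps_ox = 3.9 * 8.854e-14 = 3.45306e-13 F/cm
Step 2: tox in cm = 23.42 nm * 1e-7 = 2.3420e-06 cm
Step 3: Cox = 3.45306e-13 / 2.3420e-06 = 1.47e-07 F/cm^2

1.47e-07


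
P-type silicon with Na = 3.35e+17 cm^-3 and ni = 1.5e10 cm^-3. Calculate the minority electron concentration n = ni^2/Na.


Step 1: Majority hole concentration p ≈ Na = 3.35e+17 cm^-3
Step 2: n = ni^2 / Na = (1.5e10)^2 / 3.35e+17
Step 3: n = 6.72e+02 cm^-3

6.72e+02


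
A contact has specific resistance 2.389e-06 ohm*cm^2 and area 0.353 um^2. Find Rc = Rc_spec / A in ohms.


Step 1: Convert area to cm^2: 0.353 um^2 = 3.5300e-09 cm^2
Step 2: Rc = Rc_spec / A = 2.389e-06 / 3.5300e-09
Step 3: Rc = 6.77e+02 ohms

6.77e+02
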